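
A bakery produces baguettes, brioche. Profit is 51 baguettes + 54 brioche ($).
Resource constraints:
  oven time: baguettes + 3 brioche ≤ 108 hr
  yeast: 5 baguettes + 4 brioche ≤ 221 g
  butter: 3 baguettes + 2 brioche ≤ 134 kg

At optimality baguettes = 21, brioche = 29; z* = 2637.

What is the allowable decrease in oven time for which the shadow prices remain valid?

Binding constraints: oven time, yeast. The basis is B = [[1,3],[5,4]] with det -11.
Per unit decrease in oven time, x* moves by d = (0.3636, -0.4545).
The basis stays optimal until brioche reaches 0; allowable decrease = 63.8 hr.

63.8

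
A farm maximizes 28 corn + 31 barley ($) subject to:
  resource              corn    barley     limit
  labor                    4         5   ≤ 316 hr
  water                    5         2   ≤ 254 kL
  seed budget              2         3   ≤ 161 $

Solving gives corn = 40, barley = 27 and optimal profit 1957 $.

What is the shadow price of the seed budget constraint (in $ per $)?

9

Check each constraint at x*: labor 295/316 (slack 21); water 254/254 (tight); seed budget 161/161 (tight).
By complementary slackness, y = 0 for the non-binding constraint.
From A_Bᵀ y = c: 5·y_water + 2·y_seed budget = 28; 2·y_water + 3·y_seed budget = 31.
→ y_water = 2 and y_seed budget = 9.
Shadow price of seed budget = 9.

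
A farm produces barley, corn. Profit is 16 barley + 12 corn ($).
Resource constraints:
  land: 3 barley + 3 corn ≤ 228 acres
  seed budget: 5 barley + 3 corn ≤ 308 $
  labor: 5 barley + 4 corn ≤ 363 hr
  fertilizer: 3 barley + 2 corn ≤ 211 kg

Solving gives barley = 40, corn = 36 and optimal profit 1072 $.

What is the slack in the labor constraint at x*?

labor used = 5·40 + 4·36 = 344; slack = 363 − 344 = 19.

19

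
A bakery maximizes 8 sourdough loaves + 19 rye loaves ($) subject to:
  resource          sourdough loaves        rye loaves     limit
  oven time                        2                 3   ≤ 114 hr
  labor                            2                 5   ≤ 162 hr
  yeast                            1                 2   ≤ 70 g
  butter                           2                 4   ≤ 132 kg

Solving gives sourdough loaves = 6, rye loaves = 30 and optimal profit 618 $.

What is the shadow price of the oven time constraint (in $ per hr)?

At the optimum: oven time uses 102 of 114 (slack = 12); labor uses 162 of 162 (binding); yeast uses 66 of 70 (slack = 4); butter uses 132 of 132 (binding).
Slack constraints have shadow price 0 (complementary slackness).
The binding rows give the dual system: 2·y_labor + 2·y_butter = 8 and 5·y_labor + 4·y_butter = 19.
This yields shadow prices y_labor = 3, y_butter = 1.
Shadow price of oven time = 0.

0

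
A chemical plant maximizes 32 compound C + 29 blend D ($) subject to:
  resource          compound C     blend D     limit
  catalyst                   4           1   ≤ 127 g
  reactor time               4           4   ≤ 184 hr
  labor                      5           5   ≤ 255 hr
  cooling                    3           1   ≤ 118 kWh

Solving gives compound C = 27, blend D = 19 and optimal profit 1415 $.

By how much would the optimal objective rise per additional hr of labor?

0

Binding: catalyst and reactor time. Non-binding: labor (25 unused), cooling (18 unused).
By complementary slackness, y = 0 for the non-binding constraints.
From A_Bᵀ y = c: 4·y_catalyst + 4·y_reactor time = 32; 1·y_catalyst + 4·y_reactor time = 29.
→ y_catalyst = 1 and y_reactor time = 7.
Shadow price of labor = 0.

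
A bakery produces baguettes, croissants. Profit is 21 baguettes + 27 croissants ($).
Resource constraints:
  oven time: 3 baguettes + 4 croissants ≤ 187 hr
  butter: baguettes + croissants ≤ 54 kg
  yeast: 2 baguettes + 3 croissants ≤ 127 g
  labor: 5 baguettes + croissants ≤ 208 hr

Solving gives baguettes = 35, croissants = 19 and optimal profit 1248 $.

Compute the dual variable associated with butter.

Check each constraint at x*: oven time 181/187 (slack 6); butter 54/54 (tight); yeast 127/127 (tight); labor 194/208 (slack 14).
Slack constraints have shadow price 0 (complementary slackness).
Dual feasibility on the basic columns requires 1·y_butter + 2·y_yeast = 21, 1·y_butter + 3·y_yeast = 27.
→ y_butter = 9 and y_yeast = 6.
Shadow price of butter = 9.

9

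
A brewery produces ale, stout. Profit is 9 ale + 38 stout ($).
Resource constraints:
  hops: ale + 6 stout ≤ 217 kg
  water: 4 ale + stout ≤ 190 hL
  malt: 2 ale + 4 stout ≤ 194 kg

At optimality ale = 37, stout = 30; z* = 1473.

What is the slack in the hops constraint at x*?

hops used = 1·37 + 6·30 = 217; slack = 217 − 217 = 0.

0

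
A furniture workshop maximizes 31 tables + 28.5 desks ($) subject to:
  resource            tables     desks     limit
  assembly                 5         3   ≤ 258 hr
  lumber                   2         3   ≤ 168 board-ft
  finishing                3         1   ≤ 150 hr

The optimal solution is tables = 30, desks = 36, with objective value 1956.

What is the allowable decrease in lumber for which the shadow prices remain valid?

Binding constraints: assembly, lumber. The basis is B = [[5,3],[2,3]] with det 9.
Per unit decrease in lumber, x* moves by d = (0.3333, -0.5556).
The basis stays optimal until finishing becomes binding; allowable decrease = 54 board-ft.

54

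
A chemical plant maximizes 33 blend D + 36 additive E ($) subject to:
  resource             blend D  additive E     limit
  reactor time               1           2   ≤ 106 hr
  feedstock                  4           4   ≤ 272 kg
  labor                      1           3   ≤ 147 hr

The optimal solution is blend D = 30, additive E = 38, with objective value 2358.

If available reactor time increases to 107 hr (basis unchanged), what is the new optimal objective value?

At the optimum: reactor time uses 106 of 106 (binding); feedstock uses 272 of 272 (binding); labor uses 144 of 147 (slack = 3).
Slack constraints have shadow price 0 (complementary slackness).
Dual feasibility on the basic columns requires 1·y_reactor time + 4·y_feedstock = 33, 2·y_reactor time + 4·y_feedstock = 36.
Solving: y_reactor time = 3, y_feedstock = 7.5.
Δz = y_reactor time·Δb = 3 × (1) = 3, so new z* = 2358 + 3 = 2361.

2361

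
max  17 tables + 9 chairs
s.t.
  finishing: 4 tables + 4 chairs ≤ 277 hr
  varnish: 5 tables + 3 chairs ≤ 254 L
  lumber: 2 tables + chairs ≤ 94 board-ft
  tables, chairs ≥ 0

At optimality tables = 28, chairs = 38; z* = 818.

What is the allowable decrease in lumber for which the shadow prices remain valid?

1.625

Binding constraints: varnish, lumber. The basis is B = [[5,3],[2,1]] with det -1.
Per unit decrease in lumber, x* moves by d = (-3, 5).
The basis stays optimal until finishing becomes binding; allowable decrease = 1.625 board-ft.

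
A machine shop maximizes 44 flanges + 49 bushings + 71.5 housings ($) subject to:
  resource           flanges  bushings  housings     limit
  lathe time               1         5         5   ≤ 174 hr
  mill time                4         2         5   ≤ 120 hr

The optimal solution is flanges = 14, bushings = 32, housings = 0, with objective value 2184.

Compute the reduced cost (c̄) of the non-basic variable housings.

-6

At the optimum: lathe time uses 174 of 174 (binding); mill time uses 120 of 120 (binding).
From A_Bᵀ y = c: 1·y_lathe time + 4·y_mill time = 44; 5·y_lathe time + 2·y_mill time = 49.
Solving: y_lathe time = 6, y_mill time = 9.5.
Reduced cost of housings: c₃ − yᵀa₃ = 71.5 − (6·5 + 9.5·5) = 71.5 − 77.5 = -6.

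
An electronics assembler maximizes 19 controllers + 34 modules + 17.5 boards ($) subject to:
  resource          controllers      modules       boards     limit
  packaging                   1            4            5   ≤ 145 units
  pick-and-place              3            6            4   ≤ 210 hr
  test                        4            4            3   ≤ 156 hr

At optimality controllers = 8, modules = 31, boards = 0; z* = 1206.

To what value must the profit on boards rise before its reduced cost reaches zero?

Binding: pick-and-place and test. Non-binding: packaging (13 unused).
Since packaging is not tight, its dual is 0.
The binding rows give the dual system: 3·y_pick-and-place + 4·y_test = 19 and 6·y_pick-and-place + 4·y_test = 34.
This yields shadow prices y_pick-and-place = 5, y_test = 1.
boards enters the basis when its profit ≥ yᵀa₃ = 5·4 + 1·3 = 23.

23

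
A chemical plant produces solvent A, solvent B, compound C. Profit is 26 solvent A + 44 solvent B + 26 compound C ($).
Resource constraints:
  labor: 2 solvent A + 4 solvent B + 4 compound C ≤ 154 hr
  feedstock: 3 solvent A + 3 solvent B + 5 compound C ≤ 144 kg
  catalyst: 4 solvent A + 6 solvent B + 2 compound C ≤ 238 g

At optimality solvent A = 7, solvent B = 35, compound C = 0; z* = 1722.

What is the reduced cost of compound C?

Check each constraint at x*: labor 154/154 (tight); feedstock 126/144 (slack 18); catalyst 238/238 (tight).
Slack constraints have shadow price 0 (complementary slackness).
Dual feasibility on the basic columns requires 2·y_labor + 4·y_catalyst = 26, 4·y_labor + 6·y_catalyst = 44.
Solving: y_labor = 5, y_catalyst = 4.
Reduced cost of compound C: c₃ − yᵀa₃ = 26 − (5·4 + 4·2) = 26 − 28 = -2.

-2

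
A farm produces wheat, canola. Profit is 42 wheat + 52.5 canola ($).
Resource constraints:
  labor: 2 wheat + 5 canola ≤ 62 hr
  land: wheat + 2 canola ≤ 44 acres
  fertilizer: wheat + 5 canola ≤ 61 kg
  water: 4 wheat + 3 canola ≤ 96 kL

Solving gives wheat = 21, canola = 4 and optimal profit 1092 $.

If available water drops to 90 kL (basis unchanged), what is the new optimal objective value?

1047

At the optimum: labor uses 62 of 62 (binding); land uses 29 of 44 (slack = 15); fertilizer uses 41 of 61 (slack = 20); water uses 96 of 96 (binding).
Slack constraints have shadow price 0 (complementary slackness).
Dual feasibility on the basic columns requires 2·y_labor + 4·y_water = 42, 5·y_labor + 3·y_water = 52.5.
→ y_labor = 6 and y_water = 7.5.
Δz = y_water·Δb = 7.5 × (-6) = -45, so new z* = 1092 − 45 = 1047.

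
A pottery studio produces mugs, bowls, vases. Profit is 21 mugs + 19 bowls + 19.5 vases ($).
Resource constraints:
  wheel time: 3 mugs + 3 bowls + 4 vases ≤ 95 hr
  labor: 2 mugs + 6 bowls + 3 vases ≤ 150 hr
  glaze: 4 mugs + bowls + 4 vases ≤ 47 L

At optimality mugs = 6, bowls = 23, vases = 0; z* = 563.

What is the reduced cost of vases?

-4

Binding: labor and glaze. Non-binding: wheel time (8 unused).
By complementary slackness, y = 0 for the non-binding constraint.
Dual feasibility on the basic columns requires 2·y_labor + 4·y_glaze = 21, 6·y_labor + 1·y_glaze = 19.
Solving: y_labor = 2.5, y_glaze = 4.
Reduced cost of vases: c₃ − yᵀa₃ = 19.5 − (2.5·3 + 4·4) = 19.5 − 23.5 = -4.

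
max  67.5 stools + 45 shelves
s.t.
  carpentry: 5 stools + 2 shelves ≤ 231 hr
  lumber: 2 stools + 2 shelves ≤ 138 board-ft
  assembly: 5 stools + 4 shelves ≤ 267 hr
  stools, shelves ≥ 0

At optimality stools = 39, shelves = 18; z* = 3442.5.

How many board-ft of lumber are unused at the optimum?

24

lumber used = 2·39 + 2·18 = 114; slack = 138 − 114 = 24.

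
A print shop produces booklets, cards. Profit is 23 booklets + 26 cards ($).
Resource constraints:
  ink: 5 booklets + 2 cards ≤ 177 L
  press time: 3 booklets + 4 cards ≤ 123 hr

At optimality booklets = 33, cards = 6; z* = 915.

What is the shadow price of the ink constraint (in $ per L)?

At the optimum: ink uses 177 of 177 (binding); press time uses 123 of 123 (binding).
Dual feasibility on the basic columns requires 5·y_ink + 3·y_press time = 23, 2·y_ink + 4·y_press time = 26.
→ y_ink = 1 and y_press time = 6.
Shadow price of ink = 1.

1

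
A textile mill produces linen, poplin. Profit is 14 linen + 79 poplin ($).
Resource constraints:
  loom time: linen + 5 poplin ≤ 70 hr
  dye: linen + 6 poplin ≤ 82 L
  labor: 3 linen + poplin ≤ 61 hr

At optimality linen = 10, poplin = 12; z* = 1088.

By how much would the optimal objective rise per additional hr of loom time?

Binding: loom time and dye. Non-binding: labor (19 unused).
By complementary slackness, y = 0 for the non-binding constraint.
Dual feasibility on the basic columns requires 1·y_loom time + 1·y_dye = 14, 5·y_loom time + 6·y_dye = 79.
Solving: y_loom time = 5, y_dye = 9.
Shadow price of loom time = 5.

5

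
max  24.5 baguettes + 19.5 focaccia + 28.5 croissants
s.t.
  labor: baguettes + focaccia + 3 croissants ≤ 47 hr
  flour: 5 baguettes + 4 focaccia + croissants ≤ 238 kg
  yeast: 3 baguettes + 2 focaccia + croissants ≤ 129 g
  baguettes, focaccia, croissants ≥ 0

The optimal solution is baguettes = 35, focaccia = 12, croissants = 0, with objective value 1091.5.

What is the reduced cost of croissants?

At the optimum: labor uses 47 of 47 (binding); flour uses 223 of 238 (slack = 15); yeast uses 129 of 129 (binding).
Since flour is not tight, its dual is 0.
Dual feasibility on the basic columns requires 1·y_labor + 3·y_yeast = 24.5, 1·y_labor + 2·y_yeast = 19.5.
→ y_labor = 9.5 and y_yeast = 5.
Reduced cost of croissants: c₃ − yᵀa₃ = 28.5 − (9.5·3 + 5·1) = 28.5 − 33.5 = -5.

-5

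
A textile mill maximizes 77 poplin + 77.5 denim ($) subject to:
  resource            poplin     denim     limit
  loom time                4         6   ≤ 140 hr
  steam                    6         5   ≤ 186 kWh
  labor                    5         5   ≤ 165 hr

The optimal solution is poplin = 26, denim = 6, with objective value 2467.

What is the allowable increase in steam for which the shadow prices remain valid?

8

Binding constraints: loom time, steam. The basis is B = [[4,6],[6,5]] with det -16.
Per unit increase in steam, x* moves by d = (0.375, -0.25).
The basis stays optimal until labor becomes binding; allowable increase = 8 kWh.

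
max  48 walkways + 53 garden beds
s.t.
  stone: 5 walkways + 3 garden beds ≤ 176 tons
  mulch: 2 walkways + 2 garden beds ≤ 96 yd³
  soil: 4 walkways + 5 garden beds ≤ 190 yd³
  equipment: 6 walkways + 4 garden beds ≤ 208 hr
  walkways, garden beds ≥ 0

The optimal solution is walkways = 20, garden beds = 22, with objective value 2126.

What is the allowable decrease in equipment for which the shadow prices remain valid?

56

Binding constraints: soil, equipment. The basis is B = [[4,5],[6,4]] with det -14.
Per unit decrease in equipment, x* moves by d = (-0.3571, 0.2857).
The basis stays optimal until walkways reaches 0; allowable decrease = 56 hr.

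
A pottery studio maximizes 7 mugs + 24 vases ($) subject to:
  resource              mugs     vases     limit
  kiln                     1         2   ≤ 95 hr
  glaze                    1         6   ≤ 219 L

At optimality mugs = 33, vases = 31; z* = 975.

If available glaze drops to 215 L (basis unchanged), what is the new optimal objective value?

965

At the optimum: kiln uses 95 of 95 (binding); glaze uses 219 of 219 (binding).
Dual feasibility on the basic columns requires 1·y_kiln + 1·y_glaze = 7, 2·y_kiln + 6·y_glaze = 24.
Solving: y_kiln = 4.5, y_glaze = 2.5.
Δz = y_glaze·Δb = 2.5 × (-4) = -10, so new z* = 975 − 10 = 965.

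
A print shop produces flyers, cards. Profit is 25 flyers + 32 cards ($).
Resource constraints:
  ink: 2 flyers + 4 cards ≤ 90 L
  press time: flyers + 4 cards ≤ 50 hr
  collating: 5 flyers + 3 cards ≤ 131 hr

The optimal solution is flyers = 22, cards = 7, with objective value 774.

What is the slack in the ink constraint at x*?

18

ink used = 2·22 + 4·7 = 72; slack = 90 − 72 = 18.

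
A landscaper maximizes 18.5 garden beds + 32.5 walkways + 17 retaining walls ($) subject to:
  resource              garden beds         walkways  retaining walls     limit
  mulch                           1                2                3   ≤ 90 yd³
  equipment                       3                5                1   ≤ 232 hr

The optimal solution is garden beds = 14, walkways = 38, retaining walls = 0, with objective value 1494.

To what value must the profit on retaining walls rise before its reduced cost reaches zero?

19.5

Both mulch and equipment are binding at x*.
From A_Bᵀ y = c: 1·y_mulch + 3·y_equipment = 18.5; 2·y_mulch + 5·y_equipment = 32.5.
Solving: y_mulch = 5, y_equipment = 4.5.
retaining walls enters the basis when its profit ≥ yᵀa₃ = 5·3 + 4.5·1 = 19.5.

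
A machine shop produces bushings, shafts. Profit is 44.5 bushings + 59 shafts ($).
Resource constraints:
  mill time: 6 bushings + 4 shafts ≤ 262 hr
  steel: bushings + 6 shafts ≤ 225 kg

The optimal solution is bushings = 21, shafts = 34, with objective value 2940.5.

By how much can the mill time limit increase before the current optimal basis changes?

Binding constraints: mill time, steel. The basis is B = [[6,4],[1,6]] with det 32.
Per unit increase in mill time, x* moves by d = (0.1875, -0.03125).
The basis stays optimal until shafts reaches 0; allowable increase = 1088 hr.

1088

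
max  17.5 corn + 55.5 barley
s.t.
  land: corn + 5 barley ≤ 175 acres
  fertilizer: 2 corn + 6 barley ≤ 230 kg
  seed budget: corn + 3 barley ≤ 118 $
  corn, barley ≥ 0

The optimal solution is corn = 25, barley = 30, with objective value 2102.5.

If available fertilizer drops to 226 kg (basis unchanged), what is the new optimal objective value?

2070.5

At the optimum: land uses 175 of 175 (binding); fertilizer uses 230 of 230 (binding); seed budget uses 115 of 118 (slack = 3).
Slack constraints have shadow price 0 (complementary slackness).
From A_Bᵀ y = c: 1·y_land + 2·y_fertilizer = 17.5; 5·y_land + 6·y_fertilizer = 55.5.
This yields shadow prices y_land = 1.5, y_fertilizer = 8.
Δz = y_fertilizer·Δb = 8 × (-4) = -32, so new z* = 2102.5 − 32 = 2070.5.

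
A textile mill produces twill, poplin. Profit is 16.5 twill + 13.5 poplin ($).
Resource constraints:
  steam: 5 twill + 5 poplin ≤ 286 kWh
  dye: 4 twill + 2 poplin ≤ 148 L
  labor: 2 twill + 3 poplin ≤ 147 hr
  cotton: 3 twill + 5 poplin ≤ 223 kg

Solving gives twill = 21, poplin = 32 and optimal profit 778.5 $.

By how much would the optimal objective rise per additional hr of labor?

0

Binding: dye and cotton. Non-binding: steam (21 unused), labor (9 unused).
By complementary slackness, y = 0 for the non-binding constraints.
The binding rows give the dual system: 4·y_dye + 3·y_cotton = 16.5 and 2·y_dye + 5·y_cotton = 13.5.
This yields shadow prices y_dye = 3, y_cotton = 1.5.
Shadow price of labor = 0.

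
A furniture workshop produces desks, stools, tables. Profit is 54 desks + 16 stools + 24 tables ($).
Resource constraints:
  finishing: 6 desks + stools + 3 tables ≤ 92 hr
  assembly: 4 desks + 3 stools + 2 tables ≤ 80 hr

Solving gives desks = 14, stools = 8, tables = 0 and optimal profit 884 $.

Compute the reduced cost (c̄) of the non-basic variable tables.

-3

Check each constraint at x*: finishing 92/92 (tight); assembly 80/80 (tight).
From A_Bᵀ y = c: 6·y_finishing + 4·y_assembly = 54; 1·y_finishing + 3·y_assembly = 16.
This yields shadow prices y_finishing = 7, y_assembly = 3.
Reduced cost of tables: c₃ − yᵀa₃ = 24 − (7·3 + 3·2) = 24 − 27 = -3.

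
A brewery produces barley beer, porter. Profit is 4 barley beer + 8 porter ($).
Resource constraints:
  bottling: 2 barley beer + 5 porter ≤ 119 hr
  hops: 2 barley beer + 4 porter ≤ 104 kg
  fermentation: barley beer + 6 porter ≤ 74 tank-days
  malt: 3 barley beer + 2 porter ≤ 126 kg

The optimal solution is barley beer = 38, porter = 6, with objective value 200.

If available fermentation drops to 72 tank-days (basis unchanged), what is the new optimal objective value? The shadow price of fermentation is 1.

198

Δb = -2, so new z* = 200 + (1)·(-2) = 200 − 2 = 198.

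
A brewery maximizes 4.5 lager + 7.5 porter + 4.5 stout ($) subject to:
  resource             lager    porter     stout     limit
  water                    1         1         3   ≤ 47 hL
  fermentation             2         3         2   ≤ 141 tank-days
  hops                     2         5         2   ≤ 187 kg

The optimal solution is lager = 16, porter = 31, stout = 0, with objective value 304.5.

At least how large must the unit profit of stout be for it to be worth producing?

Check each constraint at x*: water 47/47 (tight); fermentation 125/141 (slack 16); hops 187/187 (tight).
By complementary slackness, y = 0 for the non-binding constraint.
The binding rows give the dual system: 1·y_water + 2·y_hops = 4.5 and 1·y_water + 5·y_hops = 7.5.
Solving: y_water = 2.5, y_hops = 1.
stout enters the basis when its profit ≥ yᵀa₃ = 2.5·3 + 1·2 = 9.5.

9.5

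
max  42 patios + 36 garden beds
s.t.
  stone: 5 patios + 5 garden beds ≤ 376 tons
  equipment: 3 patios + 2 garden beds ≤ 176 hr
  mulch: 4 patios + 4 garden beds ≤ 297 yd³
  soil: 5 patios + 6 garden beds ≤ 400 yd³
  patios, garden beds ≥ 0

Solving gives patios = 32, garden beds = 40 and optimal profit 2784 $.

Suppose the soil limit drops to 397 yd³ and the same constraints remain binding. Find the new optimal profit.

At the optimum: stone uses 360 of 376 (slack = 16); equipment uses 176 of 176 (binding); mulch uses 288 of 297 (slack = 9); soil uses 400 of 400 (binding).
Since stone, mulch are not tight, their duals are 0.
From A_Bᵀ y = c: 3·y_equipment + 5·y_soil = 42; 2·y_equipment + 6·y_soil = 36.
→ y_equipment = 9 and y_soil = 3.
Δz = y_soil·Δb = 3 × (-3) = -9, so new z* = 2784 − 9 = 2775.

2775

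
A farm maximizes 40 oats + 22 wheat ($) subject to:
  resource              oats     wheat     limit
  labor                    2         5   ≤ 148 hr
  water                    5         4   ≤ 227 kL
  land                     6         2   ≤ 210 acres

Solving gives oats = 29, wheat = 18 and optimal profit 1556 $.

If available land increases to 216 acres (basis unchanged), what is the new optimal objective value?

Binding: labor and land. Non-binding: water (10 unused).
Since water is not tight, its dual is 0.
Dual feasibility on the basic columns requires 2·y_labor + 6·y_land = 40, 5·y_labor + 2·y_land = 22.
This yields shadow prices y_labor = 2, y_land = 6.
Δz = y_land·Δb = 6 × (6) = 36, so new z* = 1556 + 36 = 1592.

1592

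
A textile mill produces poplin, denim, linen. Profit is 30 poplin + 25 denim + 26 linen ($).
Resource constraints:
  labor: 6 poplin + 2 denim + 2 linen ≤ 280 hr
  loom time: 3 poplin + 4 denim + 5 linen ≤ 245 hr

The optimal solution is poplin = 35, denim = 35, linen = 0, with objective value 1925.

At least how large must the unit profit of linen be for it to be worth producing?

30

At the optimum: labor uses 280 of 280 (binding); loom time uses 245 of 245 (binding).
The binding rows give the dual system: 6·y_labor + 3·y_loom time = 30 and 2·y_labor + 4·y_loom time = 25.
Solving: y_labor = 2.5, y_loom time = 5.
linen enters the basis when its profit ≥ yᵀa₃ = 2.5·2 + 5·5 = 30.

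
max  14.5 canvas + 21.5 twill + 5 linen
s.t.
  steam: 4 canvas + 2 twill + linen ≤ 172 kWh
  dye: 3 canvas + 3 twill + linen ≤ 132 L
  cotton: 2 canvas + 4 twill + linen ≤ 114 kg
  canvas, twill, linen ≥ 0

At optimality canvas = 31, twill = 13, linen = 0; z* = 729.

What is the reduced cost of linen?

At the optimum: steam uses 150 of 172 (slack = 22); dye uses 132 of 132 (binding); cotton uses 114 of 114 (binding).
Since steam is not tight, its dual is 0.
The binding rows give the dual system: 3·y_dye + 2·y_cotton = 14.5 and 3·y_dye + 4·y_cotton = 21.5.
Solving: y_dye = 2.5, y_cotton = 3.5.
Reduced cost of linen: c₃ − yᵀa₃ = 5 − (2.5·1 + 3.5·1) = 5 − 6 = -1.

-1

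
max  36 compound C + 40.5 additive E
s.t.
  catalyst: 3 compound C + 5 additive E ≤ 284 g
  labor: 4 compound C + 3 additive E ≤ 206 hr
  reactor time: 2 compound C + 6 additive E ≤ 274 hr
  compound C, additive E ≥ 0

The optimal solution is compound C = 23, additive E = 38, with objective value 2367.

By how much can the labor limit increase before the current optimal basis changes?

Binding constraints: labor, reactor time. The basis is B = [[4,3],[2,6]] with det 18.
Per unit increase in labor, x* moves by d = (0.3333, -0.1111).
The basis stays optimal until catalyst becomes binding; allowable increase = 56.25 hr.

56.25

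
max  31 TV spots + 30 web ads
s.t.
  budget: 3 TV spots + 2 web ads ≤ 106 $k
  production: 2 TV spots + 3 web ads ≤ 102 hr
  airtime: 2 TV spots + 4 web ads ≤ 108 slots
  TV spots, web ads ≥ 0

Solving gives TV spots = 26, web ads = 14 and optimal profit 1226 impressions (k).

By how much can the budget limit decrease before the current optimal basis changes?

52

Binding constraints: budget, airtime. The basis is B = [[3,2],[2,4]] with det 8.
Per unit decrease in budget, x* moves by d = (-0.5, 0.25).
The basis stays optimal until TV spots reaches 0; allowable decrease = 52 $k.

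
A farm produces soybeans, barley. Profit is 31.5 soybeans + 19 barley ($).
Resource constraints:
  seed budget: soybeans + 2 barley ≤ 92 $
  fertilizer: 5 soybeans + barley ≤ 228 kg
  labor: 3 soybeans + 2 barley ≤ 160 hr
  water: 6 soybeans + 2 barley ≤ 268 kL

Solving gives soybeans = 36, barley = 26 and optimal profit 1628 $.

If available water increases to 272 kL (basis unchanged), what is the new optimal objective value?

1632

At the optimum: seed budget uses 88 of 92 (slack = 4); fertilizer uses 206 of 228 (slack = 22); labor uses 160 of 160 (binding); water uses 268 of 268 (binding).
By complementary slackness, y = 0 for the non-binding constraints.
Dual feasibility on the basic columns requires 3·y_labor + 6·y_water = 31.5, 2·y_labor + 2·y_water = 19.
This yields shadow prices y_labor = 8.5, y_water = 1.
Δz = y_water·Δb = 1 × (4) = 4, so new z* = 1628 + 4 = 1632.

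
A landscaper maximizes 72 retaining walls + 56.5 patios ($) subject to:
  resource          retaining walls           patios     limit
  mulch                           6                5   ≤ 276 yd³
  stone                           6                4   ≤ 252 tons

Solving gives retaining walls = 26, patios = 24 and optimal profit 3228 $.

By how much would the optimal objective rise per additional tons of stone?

3.5

Both mulch and stone are binding at x*.
The binding rows give the dual system: 6·y_mulch + 6·y_stone = 72 and 5·y_mulch + 4·y_stone = 56.5.
This yields shadow prices y_mulch = 8.5, y_stone = 3.5.
Shadow price of stone = 3.5.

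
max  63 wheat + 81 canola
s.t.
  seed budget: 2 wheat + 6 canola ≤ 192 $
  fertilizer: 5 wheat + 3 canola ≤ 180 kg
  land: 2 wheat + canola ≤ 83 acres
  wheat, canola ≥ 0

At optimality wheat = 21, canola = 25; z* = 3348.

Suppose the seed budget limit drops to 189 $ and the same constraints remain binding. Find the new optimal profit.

3321

At the optimum: seed budget uses 192 of 192 (binding); fertilizer uses 180 of 180 (binding); land uses 67 of 83 (slack = 16).
Since land is not tight, its dual is 0.
From A_Bᵀ y = c: 2·y_seed budget + 5·y_fertilizer = 63; 6·y_seed budget + 3·y_fertilizer = 81.
This yields shadow prices y_seed budget = 9, y_fertilizer = 9.
Δz = y_seed budget·Δb = 9 × (-3) = -27, so new z* = 3348 − 27 = 3321.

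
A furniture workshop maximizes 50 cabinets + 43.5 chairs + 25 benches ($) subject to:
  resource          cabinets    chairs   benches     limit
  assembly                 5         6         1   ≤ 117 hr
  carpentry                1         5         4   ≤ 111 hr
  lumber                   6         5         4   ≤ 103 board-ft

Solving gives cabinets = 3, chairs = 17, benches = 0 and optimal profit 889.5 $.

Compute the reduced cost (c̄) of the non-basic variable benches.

-6

Check each constraint at x*: assembly 117/117 (tight); carpentry 88/111 (slack 23); lumber 103/103 (tight).
Since carpentry is not tight, its dual is 0.
Dual feasibility on the basic columns requires 5·y_assembly + 6·y_lumber = 50, 6·y_assembly + 5·y_lumber = 43.5.
Solving: y_assembly = 1, y_lumber = 7.5.
Reduced cost of benches: c₃ − yᵀa₃ = 25 − (1·1 + 7.5·4) = 25 − 31 = -6.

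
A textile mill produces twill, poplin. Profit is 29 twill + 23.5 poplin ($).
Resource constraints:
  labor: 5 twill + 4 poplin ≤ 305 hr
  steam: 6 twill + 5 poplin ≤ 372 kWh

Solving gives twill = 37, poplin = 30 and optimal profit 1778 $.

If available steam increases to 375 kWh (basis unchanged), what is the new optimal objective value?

Check each constraint at x*: labor 305/305 (tight); steam 372/372 (tight).
Dual feasibility on the basic columns requires 5·y_labor + 6·y_steam = 29, 4·y_labor + 5·y_steam = 23.5.
Solving: y_labor = 4, y_steam = 1.5.
Δz = y_steam·Δb = 1.5 × (3) = 4.5, so new z* = 1778 + 4.5 = 1782.5.

1782.5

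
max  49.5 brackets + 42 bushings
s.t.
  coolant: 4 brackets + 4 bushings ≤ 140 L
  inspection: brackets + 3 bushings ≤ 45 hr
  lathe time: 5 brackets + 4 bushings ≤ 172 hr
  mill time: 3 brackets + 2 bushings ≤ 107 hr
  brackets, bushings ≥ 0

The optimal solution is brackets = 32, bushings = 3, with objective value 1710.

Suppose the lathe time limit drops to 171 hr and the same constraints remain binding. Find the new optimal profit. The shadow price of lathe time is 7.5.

Δb = -1, so new z* = 1710 + (7.5)·(-1) = 1710 − 7.5 = 1702.5.

1702.5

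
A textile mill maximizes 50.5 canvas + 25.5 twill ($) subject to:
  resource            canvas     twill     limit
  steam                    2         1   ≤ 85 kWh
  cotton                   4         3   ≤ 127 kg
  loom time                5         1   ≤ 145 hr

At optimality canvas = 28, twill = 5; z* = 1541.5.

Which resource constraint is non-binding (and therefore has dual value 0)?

steam: 61/85 (slack 24)
cotton: 127/127 (binding)
loom time: 145/145 (binding)
By complementary slackness, a constraint with positive slack has shadow price 0 → steam.

steam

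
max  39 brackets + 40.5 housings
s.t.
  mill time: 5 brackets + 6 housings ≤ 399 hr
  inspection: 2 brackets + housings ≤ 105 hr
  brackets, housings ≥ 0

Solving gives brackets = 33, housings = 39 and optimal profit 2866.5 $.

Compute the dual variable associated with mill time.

6

Both mill time and inspection are binding at x*.
Dual feasibility on the basic columns requires 5·y_mill time + 2·y_inspection = 39, 6·y_mill time + 1·y_inspection = 40.5.
This yields shadow prices y_mill time = 6, y_inspection = 4.5.
Shadow price of mill time = 6.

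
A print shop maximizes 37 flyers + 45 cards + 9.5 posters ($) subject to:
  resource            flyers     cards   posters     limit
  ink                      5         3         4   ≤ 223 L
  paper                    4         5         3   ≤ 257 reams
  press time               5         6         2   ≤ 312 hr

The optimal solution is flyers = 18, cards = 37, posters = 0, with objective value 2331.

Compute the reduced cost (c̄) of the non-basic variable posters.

-9.5

Check each constraint at x*: ink 201/223 (slack 22); paper 257/257 (tight); press time 312/312 (tight).
Slack constraints have shadow price 0 (complementary slackness).
The binding rows give the dual system: 4·y_paper + 5·y_press time = 37 and 5·y_paper + 6·y_press time = 45.
This yields shadow prices y_paper = 3, y_press time = 5.
Reduced cost of posters: c₃ − yᵀa₃ = 9.5 − (3·3 + 5·2) = 9.5 − 19 = -9.5.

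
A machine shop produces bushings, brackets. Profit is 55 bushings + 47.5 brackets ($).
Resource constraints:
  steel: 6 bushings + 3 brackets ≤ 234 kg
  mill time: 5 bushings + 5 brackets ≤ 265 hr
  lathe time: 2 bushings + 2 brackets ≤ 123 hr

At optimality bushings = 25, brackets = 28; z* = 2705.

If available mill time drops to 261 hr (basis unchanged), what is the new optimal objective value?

Check each constraint at x*: steel 234/234 (tight); mill time 265/265 (tight); lathe time 106/123 (slack 17).
Slack constraints have shadow price 0 (complementary slackness).
From A_Bᵀ y = c: 6·y_steel + 5·y_mill time = 55; 3·y_steel + 5·y_mill time = 47.5.
This yields shadow prices y_steel = 2.5, y_mill time = 8.
Δz = y_mill time·Δb = 8 × (-4) = -32, so new z* = 2705 − 32 = 2673.

2673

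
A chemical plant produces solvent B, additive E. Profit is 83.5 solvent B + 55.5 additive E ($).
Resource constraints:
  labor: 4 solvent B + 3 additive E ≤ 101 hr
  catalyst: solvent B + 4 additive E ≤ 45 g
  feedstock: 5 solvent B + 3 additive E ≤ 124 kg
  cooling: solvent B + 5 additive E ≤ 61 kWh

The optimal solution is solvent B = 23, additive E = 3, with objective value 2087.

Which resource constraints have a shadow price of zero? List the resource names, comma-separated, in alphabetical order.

labor: 101/101 (binding)
catalyst: 35/45 (slack 10)
feedstock: 124/124 (binding)
cooling: 38/61 (slack 23)
By complementary slackness, a constraint with positive slack has shadow price 0 → catalyst, cooling.

catalyst, cooling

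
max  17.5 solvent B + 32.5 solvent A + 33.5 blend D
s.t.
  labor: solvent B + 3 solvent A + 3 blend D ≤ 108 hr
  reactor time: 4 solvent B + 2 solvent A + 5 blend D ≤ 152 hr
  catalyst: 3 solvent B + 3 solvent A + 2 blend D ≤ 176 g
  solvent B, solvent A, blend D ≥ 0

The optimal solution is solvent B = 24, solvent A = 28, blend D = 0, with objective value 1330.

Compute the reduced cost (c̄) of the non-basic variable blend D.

-5

At the optimum: labor uses 108 of 108 (binding); reactor time uses 152 of 152 (binding); catalyst uses 156 of 176 (slack = 20).
Since catalyst is not tight, its dual is 0.
Dual feasibility on the basic columns requires 1·y_labor + 4·y_reactor time = 17.5, 3·y_labor + 2·y_reactor time = 32.5.
This yields shadow prices y_labor = 9.5, y_reactor time = 2.
Reduced cost of blend D: c₃ − yᵀa₃ = 33.5 − (9.5·3 + 2·5) = 33.5 − 38.5 = -5.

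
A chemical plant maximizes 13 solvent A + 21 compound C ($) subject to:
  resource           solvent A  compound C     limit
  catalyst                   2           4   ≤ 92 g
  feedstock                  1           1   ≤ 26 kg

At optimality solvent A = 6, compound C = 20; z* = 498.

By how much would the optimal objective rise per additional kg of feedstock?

5

Check each constraint at x*: catalyst 92/92 (tight); feedstock 26/26 (tight).
From A_Bᵀ y = c: 2·y_catalyst + 1·y_feedstock = 13; 4·y_catalyst + 1·y_feedstock = 21.
This yields shadow prices y_catalyst = 4, y_feedstock = 5.
Shadow price of feedstock = 5.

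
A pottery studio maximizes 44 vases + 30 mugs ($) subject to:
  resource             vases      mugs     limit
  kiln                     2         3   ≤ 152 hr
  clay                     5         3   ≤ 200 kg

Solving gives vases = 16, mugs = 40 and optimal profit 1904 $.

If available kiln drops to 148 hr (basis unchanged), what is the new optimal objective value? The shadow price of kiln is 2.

Δb = -4, so new z* = 1904 + (2)·(-4) = 1904 − 8 = 1896.

1896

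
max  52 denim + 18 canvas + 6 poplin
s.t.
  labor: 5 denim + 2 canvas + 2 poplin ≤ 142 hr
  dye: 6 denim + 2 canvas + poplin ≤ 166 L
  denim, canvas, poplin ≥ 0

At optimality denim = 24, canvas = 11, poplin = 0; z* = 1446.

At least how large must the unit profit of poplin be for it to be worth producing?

Both labor and dye are binding at x*.
The binding rows give the dual system: 5·y_labor + 6·y_dye = 52 and 2·y_labor + 2·y_dye = 18.
This yields shadow prices y_labor = 2, y_dye = 7.
poplin enters the basis when its profit ≥ yᵀa₃ = 2·2 + 7·1 = 11.

11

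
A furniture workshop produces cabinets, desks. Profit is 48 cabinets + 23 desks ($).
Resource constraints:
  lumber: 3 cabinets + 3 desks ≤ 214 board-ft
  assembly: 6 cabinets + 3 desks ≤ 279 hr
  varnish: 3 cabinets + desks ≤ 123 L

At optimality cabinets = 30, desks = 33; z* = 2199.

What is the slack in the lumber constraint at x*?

25

lumber used = 3·30 + 3·33 = 189; slack = 214 − 189 = 25.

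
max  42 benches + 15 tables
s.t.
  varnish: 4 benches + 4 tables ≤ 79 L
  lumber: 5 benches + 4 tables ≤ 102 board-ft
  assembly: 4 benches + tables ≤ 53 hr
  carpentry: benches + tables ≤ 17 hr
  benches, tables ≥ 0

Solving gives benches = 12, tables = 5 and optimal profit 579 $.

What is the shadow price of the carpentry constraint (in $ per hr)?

6

At the optimum: varnish uses 68 of 79 (slack = 11); lumber uses 80 of 102 (slack = 22); assembly uses 53 of 53 (binding); carpentry uses 17 of 17 (binding).
By complementary slackness, y = 0 for the non-binding constraints.
The binding rows give the dual system: 4·y_assembly + 1·y_carpentry = 42 and 1·y_assembly + 1·y_carpentry = 15.
→ y_assembly = 9 and y_carpentry = 6.
Shadow price of carpentry = 6.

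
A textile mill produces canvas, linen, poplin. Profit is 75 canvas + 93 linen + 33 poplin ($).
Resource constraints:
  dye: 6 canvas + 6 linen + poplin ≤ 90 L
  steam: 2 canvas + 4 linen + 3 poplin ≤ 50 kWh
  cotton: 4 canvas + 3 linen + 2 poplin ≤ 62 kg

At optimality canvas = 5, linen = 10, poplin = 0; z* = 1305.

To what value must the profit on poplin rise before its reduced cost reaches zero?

36.5

Check each constraint at x*: dye 90/90 (tight); steam 50/50 (tight); cotton 50/62 (slack 12).
Since cotton is not tight, its dual is 0.
From A_Bᵀ y = c: 6·y_dye + 2·y_steam = 75; 6·y_dye + 4·y_steam = 93.
Solving: y_dye = 9.5, y_steam = 9.
poplin enters the basis when its profit ≥ yᵀa₃ = 9.5·1 + 9·3 = 36.5.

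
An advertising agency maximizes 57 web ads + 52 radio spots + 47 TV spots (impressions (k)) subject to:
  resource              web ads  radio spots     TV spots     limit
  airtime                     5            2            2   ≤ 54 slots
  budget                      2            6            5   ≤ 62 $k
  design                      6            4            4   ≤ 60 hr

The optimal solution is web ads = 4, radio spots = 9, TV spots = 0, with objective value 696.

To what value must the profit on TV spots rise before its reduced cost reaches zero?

At the optimum: airtime uses 38 of 54 (slack = 16); budget uses 62 of 62 (binding); design uses 60 of 60 (binding).
Since airtime is not tight, its dual is 0.
From A_Bᵀ y = c: 2·y_budget + 6·y_design = 57; 6·y_budget + 4·y_design = 52.
→ y_budget = 3 and y_design = 8.5.
TV spots enters the basis when its profit ≥ yᵀa₃ = 3·5 + 8.5·4 = 49.

49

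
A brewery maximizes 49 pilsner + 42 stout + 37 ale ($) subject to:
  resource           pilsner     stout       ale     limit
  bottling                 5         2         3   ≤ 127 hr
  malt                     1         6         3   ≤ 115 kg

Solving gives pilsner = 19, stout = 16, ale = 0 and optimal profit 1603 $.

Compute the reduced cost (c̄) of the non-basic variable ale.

-2

At the optimum: bottling uses 127 of 127 (binding); malt uses 115 of 115 (binding).
Dual feasibility on the basic columns requires 5·y_bottling + 1·y_malt = 49, 2·y_bottling + 6·y_malt = 42.
This yields shadow prices y_bottling = 9, y_malt = 4.
Reduced cost of ale: c₃ − yᵀa₃ = 37 − (9·3 + 4·3) = 37 − 39 = -2.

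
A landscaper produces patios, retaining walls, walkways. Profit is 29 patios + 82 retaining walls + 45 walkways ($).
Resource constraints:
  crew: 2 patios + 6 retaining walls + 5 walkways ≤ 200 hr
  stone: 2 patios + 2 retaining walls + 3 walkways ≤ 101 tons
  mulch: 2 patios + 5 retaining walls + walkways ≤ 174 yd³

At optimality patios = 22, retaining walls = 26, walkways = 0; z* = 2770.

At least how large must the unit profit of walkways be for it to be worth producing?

52.5

At the optimum: crew uses 200 of 200 (binding); stone uses 96 of 101 (slack = 5); mulch uses 174 of 174 (binding).
Since stone is not tight, its dual is 0.
The binding rows give the dual system: 2·y_crew + 2·y_mulch = 29 and 6·y_crew + 5·y_mulch = 82.
→ y_crew = 9.5 and y_mulch = 5.
walkways enters the basis when its profit ≥ yᵀa₃ = 9.5·5 + 5·1 = 52.5.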